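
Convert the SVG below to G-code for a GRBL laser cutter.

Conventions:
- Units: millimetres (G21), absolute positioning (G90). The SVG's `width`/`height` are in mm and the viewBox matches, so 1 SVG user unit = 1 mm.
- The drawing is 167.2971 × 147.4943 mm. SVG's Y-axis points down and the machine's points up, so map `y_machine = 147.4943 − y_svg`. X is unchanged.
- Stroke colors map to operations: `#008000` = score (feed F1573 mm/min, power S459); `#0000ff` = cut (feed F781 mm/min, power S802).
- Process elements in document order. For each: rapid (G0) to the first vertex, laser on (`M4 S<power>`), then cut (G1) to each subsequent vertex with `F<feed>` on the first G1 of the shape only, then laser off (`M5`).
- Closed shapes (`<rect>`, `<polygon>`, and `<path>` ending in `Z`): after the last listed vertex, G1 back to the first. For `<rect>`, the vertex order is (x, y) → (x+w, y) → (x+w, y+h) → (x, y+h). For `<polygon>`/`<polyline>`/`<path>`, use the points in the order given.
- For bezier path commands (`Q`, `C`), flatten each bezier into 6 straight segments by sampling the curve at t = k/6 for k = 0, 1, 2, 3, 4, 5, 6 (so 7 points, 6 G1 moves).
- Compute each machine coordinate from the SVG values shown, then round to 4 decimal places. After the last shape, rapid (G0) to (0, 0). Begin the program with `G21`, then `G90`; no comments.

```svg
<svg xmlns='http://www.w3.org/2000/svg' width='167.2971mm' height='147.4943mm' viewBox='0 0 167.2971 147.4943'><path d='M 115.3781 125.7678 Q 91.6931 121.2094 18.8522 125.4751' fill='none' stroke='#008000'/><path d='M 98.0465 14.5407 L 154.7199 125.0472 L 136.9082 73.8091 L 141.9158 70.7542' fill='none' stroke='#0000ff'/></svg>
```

G21
G90
G0 X115.3781 Y21.7265
M4 S459
G1 X106.1177 Y23.0009 F1573
G1 X94.1263 Y23.7850
G1 X79.4041 Y24.0789
G1 X61.9510 Y23.8825
G1 X41.7671 Y23.1960
G1 X18.8522 Y22.0192
M5
G0 X98.0465 Y132.9536
M4 S802
G1 X154.7199 Y22.4471 F781
G1 X136.9082 Y73.6852
G1 X141.9158 Y76.7401
M5
G0 X0.0000 Y0.0000

Since the viewBox matches the mm dimensions, user units are millimetres directly. The only transform is the Y-flip y_m = 147.4943 − y_svg.

Shape 1 is a quadratic bezier drawn with `<path>`. Its stroke #008000 means score at S459, F1573. After flipping Y the toolpath is (115.3781,21.7265) → (106.1177,23.0009) → (94.1263,23.7850) → (79.4041,24.0789) → (61.9510,23.8825) → (41.7671,23.1960) → (18.8522,22.0192).

Shape 2 is a open polyline drawn with `<path>`. Its stroke #0000ff means cut at S802, F781. After flipping Y the toolpath is (98.0465,132.9536) → (154.7199,22.4471) → (136.9082,73.6852) → (141.9158,76.7401).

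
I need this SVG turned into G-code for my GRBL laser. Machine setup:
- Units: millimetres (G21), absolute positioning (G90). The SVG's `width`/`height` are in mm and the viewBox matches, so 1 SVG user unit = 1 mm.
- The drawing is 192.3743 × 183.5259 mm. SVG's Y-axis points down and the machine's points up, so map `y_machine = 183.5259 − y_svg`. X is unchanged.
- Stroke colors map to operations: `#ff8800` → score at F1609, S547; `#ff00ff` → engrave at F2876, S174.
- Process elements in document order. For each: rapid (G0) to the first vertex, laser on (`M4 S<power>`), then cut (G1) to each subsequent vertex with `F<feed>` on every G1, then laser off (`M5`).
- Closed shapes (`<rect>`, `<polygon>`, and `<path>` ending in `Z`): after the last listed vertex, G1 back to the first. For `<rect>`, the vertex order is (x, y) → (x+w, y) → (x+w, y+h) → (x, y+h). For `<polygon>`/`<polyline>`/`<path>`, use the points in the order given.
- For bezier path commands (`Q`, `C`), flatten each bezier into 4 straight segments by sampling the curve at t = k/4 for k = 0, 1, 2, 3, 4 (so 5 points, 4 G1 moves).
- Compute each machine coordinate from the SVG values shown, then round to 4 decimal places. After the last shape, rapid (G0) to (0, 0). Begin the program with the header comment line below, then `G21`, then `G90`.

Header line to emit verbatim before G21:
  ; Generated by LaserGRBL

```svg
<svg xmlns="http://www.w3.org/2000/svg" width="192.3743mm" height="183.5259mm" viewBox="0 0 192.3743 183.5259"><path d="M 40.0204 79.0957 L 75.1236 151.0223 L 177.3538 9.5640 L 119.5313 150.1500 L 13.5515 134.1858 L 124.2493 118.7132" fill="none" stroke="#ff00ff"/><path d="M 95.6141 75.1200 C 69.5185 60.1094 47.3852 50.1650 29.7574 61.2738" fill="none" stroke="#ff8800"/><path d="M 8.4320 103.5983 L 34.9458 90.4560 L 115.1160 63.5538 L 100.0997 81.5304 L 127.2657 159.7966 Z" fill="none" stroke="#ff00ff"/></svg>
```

viewBox `0 0 192.3743 183.5259` with mm width/height → 1 unit = 1 mm. Flip: y_m = 183.5259 − y_svg.

**Shape 1** — `<path>` open polyline, stroke `#ff00ff` → engrave (S174, F2876). Machine vertices: (40.0204,104.4302) → (75.1236,32.5036) → (177.3538,173.9619) → (119.5313,33.3759) → (13.5515,49.3401) → (124.2493,64.8127). Open path.

**Shape 2** — `<path>` cubic bezier, stroke `#ff8800` → score (S547, F1609). Control points (SVG): P0=(95.6141,75.1200), P1=(69.5185,60.1094), P2=(47.3852,50.1650), P3=(29.7574,61.2738); sampled at t=k/4. Machine vertices: (95.6141,108.4059) → (76.7938,118.4641) → (59.5103,125.1238) → (43.8145,126.8860) → (29.7574,122.2521). Open path.

**Shape 3** — `<path>` closed polygon, stroke `#ff00ff` → engrave (S174, F2876). Machine vertices: (8.4320,79.9276) → (34.9458,93.0699) → (115.1160,119.9721) → (100.0997,101.9955) → (127.2657,23.7293) → (8.4320,79.9276). Closed: final G1 returns to the first vertex.

; Generated by LaserGRBL
G21
G90
G0 X40.0204 Y104.4302
M4 S174
G1 X75.1236 Y32.5036 F2876
G1 X177.3538 Y173.9619 F2876
G1 X119.5313 Y33.3759 F2876
G1 X13.5515 Y49.3401 F2876
G1 X124.2493 Y64.8127 F2876
M5
G0 X95.6141 Y108.4059
M4 S547
G1 X76.7938 Y118.4641 F1609
G1 X59.5103 Y125.1238 F1609
G1 X43.8145 Y126.8860 F1609
G1 X29.7574 Y122.2521 F1609
M5
G0 X8.4320 Y79.9276
M4 S174
G1 X34.9458 Y93.0699 F2876
G1 X115.1160 Y119.9721 F2876
G1 X100.0997 Y101.9955 F2876
G1 X127.2657 Y23.7293 F2876
G1 X8.4320 Y79.9276 F2876
M5
G0 X0.0000 Y0.0000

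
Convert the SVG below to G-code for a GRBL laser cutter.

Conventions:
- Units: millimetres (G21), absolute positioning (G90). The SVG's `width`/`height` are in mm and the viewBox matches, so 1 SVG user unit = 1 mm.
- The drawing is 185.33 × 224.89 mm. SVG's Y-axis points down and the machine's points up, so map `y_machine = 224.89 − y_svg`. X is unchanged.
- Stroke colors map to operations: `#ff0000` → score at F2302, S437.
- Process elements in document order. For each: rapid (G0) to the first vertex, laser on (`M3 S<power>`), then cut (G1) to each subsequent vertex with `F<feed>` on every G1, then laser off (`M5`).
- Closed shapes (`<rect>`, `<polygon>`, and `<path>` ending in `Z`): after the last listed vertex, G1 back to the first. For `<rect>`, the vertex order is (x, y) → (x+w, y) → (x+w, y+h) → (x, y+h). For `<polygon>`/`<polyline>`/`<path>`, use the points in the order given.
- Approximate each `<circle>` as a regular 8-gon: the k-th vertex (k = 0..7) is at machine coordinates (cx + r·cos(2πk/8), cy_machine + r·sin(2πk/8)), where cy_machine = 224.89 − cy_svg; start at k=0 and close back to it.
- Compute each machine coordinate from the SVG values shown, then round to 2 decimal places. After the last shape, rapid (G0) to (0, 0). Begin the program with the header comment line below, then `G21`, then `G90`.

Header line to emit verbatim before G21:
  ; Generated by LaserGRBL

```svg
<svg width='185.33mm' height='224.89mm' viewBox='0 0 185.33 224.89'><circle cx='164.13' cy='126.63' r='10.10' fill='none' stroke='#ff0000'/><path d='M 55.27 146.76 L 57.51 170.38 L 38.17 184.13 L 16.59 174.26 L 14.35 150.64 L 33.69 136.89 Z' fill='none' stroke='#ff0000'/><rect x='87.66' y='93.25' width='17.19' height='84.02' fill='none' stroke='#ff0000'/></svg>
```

; Generated by LaserGRBL
G21
G90
G0 X174.23 Y98.26
M3 S437
G1 X171.27 Y105.40 F2302
G1 X164.13 Y108.36 F2302
G1 X156.99 Y105.40 F2302
G1 X154.03 Y98.26 F2302
G1 X156.99 Y91.12 F2302
G1 X164.13 Y88.16 F2302
G1 X171.27 Y91.12 F2302
G1 X174.23 Y98.26 F2302
M5
G0 X55.27 Y78.13
M3 S437
G1 X57.51 Y54.51 F2302
G1 X38.17 Y40.76 F2302
G1 X16.59 Y50.63 F2302
G1 X14.35 Y74.25 F2302
G1 X33.69 Y88.00 F2302
G1 X55.27 Y78.13 F2302
M5
G0 X87.66 Y131.64
M3 S437
G1 X104.85 Y131.64 F2302
G1 X104.85 Y47.62 F2302
G1 X87.66 Y47.62 F2302
G1 X87.66 Y131.64 F2302
M5
G0 X0.00 Y0.00

viewBox `0 0 185.33 224.89` with mm width/height → 1 unit = 1 mm. Flip: y_m = 224.89 − y_svg.

**Shape 1** — `<circle>` circle, stroke `#ff0000` → score (S437, F2302). Machine vertices: (174.23,98.26) → (171.27,105.40) → (164.13,108.36) → (156.99,105.40) → (154.03,98.26) → (156.99,91.12) → (164.13,88.16) → (171.27,91.12) → (174.23,98.26). Closed: final G1 returns to the first vertex.

**Shape 2** — `<path>` regular polygon, stroke `#ff0000` → score (S437, F2302). Machine vertices: (55.27,78.13) → (57.51,54.51) → (38.17,40.76) → (16.59,50.63) → (14.35,74.25) → (33.69,88.00) → (55.27,78.13). Closed: final G1 returns to the first vertex.

**Shape 3** — `<rect>` rectangle, stroke `#ff0000` → score (S437, F2302). Machine vertices: (87.66,131.64) → (104.85,131.64) → (104.85,47.62) → (87.66,47.62) → (87.66,131.64). Closed: final G1 returns to the first vertex.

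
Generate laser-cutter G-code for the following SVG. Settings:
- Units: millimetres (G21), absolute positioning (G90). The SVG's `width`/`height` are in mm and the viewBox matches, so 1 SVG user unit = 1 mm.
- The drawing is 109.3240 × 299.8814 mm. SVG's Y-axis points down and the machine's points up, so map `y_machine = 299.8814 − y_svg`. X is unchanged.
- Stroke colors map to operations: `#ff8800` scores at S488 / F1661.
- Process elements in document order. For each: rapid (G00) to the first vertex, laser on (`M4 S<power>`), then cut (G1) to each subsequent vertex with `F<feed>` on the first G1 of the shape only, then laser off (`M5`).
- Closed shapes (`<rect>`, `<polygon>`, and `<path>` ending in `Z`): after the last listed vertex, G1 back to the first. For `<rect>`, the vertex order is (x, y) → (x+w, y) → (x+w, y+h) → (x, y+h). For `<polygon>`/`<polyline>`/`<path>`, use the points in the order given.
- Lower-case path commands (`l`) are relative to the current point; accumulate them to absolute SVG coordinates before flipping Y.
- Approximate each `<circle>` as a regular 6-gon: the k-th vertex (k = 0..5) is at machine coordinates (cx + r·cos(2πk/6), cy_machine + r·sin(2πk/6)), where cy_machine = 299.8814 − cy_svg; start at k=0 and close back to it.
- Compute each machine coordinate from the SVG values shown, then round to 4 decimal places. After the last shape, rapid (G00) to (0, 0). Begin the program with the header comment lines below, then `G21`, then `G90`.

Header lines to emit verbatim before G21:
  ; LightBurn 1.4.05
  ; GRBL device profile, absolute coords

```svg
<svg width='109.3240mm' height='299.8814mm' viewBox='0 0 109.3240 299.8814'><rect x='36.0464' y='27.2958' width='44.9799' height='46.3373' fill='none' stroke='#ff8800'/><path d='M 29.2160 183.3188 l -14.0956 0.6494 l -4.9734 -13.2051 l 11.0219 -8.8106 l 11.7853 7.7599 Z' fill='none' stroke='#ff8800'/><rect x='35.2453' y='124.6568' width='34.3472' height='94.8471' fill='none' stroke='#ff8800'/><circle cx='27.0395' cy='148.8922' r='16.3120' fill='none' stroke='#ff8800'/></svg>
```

; LightBurn 1.4.05
; GRBL device profile, absolute coords
G21
G90
G00 X36.0464 Y272.5856
M4 S488
G1 X81.0263 Y272.5856 F1661
G1 X81.0263 Y226.2483
G1 X36.0464 Y226.2483
G1 X36.0464 Y272.5856
M5
G00 X29.2160 Y116.5626
M4 S488
G1 X15.1204 Y115.9132 F1661
G1 X10.1470 Y129.1183
G1 X21.1689 Y137.9289
G1 X32.9542 Y130.1690
G1 X29.2160 Y116.5626
M5
G00 X35.2453 Y175.2246
M4 S488
G1 X69.5925 Y175.2246 F1661
G1 X69.5925 Y80.3775
G1 X35.2453 Y80.3775
G1 X35.2453 Y175.2246
M5
G00 X43.3515 Y150.9892
M4 S488
G1 X35.1955 Y165.1158 F1661
G1 X18.8835 Y165.1158
G1 X10.7275 Y150.9892
G1 X18.8835 Y136.8626
G1 X35.1955 Y136.8626
G1 X43.3515 Y150.9892
M5
G00 X0.0000 Y0.0000

Since the viewBox matches the mm dimensions, user units are millimetres directly. The only transform is the Y-flip y_m = 299.8814 − y_svg.

Shape 1 is a rectangle drawn with `<rect>`. Its stroke #ff8800 means score at S488, F1661. After flipping Y the toolpath is (36.0464,272.5856) → (81.0263,272.5856) → (81.0263,226.2483) → (36.0464,226.2483) → (36.0464,272.5856), returning to the start.

Shape 2 is a regular polygon drawn with `<path>`. Its stroke #ff8800 means score at S488, F1661. After flipping Y the toolpath is (29.2160,116.5626) → (15.1204,115.9132) → (10.1470,129.1183) → (21.1689,137.9289) → (32.9542,130.1690) → (29.2160,116.5626), returning to the start.

Shape 3 is a rectangle drawn with `<rect>`. Its stroke #ff8800 means score at S488, F1661. After flipping Y the toolpath is (35.2453,175.2246) → (69.5925,175.2246) → (69.5925,80.3775) → (35.2453,80.3775) → (35.2453,175.2246), returning to the start.

Shape 4 is a circle drawn with `<circle>`. Its stroke #ff8800 means score at S488, F1661. After flipping Y the toolpath is (43.3515,150.9892) → (35.1955,165.1158) → (18.8835,165.1158) → (10.7275,150.9892) → (18.8835,136.8626) → (35.1955,136.8626) → (43.3515,150.9892), returning to the start.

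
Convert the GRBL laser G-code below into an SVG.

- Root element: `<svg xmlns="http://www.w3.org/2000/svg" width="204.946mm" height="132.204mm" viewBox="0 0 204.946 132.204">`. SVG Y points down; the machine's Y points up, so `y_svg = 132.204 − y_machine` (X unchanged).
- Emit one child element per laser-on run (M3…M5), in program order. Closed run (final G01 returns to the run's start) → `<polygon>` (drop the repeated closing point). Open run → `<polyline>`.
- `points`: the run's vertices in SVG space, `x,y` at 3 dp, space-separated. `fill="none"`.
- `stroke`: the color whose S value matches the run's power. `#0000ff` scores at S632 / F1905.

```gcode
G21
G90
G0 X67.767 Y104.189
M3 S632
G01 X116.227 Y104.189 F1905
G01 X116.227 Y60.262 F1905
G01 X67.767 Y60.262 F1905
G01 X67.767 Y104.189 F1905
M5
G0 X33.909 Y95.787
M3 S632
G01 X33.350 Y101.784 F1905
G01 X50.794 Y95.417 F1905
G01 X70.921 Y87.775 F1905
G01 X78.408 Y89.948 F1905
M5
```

Machine Y-up, SVG Y-down with viewBox height 132.204, so y_svg = 132.204 − y_machine; X carries over. Every run uses S632, so all elements get stroke `#0000ff` (score).

Run 1: The run returns to its start, so emit a `<polygon>` with points (Y-flipped): 67.767,28.015 116.227,28.015 116.227,71.942 67.767,71.942.

Run 2: The run is open, so emit a `<polyline>` with points (Y-flipped): 33.909,36.417 33.350,30.420 50.794,36.787 70.921,44.429 78.408,42.256.

<svg xmlns="http://www.w3.org/2000/svg" width="204.946mm" height="132.204mm" viewBox="0 0 204.946 132.204">
  <polygon points="67.767,28.015 116.227,28.015 116.227,71.942 67.767,71.942" fill="none" stroke="#0000ff"/>
  <polyline points="33.909,36.417 33.350,30.420 50.794,36.787 70.921,44.429 78.408,42.256" fill="none" stroke="#0000ff"/>
</svg>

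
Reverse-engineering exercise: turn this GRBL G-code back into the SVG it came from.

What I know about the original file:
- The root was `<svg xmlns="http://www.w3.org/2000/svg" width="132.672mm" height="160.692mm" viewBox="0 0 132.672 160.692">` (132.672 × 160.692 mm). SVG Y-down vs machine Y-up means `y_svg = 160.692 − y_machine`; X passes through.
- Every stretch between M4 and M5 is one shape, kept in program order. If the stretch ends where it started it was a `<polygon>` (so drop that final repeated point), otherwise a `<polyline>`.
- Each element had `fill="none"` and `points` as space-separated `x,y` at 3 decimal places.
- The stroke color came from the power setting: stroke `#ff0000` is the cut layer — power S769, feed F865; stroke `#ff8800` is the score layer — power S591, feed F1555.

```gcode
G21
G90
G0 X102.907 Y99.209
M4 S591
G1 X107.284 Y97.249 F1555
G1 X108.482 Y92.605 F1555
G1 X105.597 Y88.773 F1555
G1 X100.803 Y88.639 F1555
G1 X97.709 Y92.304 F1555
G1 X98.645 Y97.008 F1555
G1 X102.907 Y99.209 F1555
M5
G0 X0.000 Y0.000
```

y_svg = 160.692 − y_m. Every run uses S591, so all elements get stroke `#ff8800` (score).

[1] closed run; points: 102.907,61.483 107.284,63.443 108.482,68.087 105.597,71.919 100.803,72.053 97.709,68.388 98.645,63.684

<svg xmlns="http://www.w3.org/2000/svg" width="132.672mm" height="160.692mm" viewBox="0 0 132.672 160.692">
  <polygon points="102.907,61.483 107.284,63.443 108.482,68.087 105.597,71.919 100.803,72.053 97.709,68.388 98.645,63.684" fill="none" stroke="#ff8800"/>
</svg>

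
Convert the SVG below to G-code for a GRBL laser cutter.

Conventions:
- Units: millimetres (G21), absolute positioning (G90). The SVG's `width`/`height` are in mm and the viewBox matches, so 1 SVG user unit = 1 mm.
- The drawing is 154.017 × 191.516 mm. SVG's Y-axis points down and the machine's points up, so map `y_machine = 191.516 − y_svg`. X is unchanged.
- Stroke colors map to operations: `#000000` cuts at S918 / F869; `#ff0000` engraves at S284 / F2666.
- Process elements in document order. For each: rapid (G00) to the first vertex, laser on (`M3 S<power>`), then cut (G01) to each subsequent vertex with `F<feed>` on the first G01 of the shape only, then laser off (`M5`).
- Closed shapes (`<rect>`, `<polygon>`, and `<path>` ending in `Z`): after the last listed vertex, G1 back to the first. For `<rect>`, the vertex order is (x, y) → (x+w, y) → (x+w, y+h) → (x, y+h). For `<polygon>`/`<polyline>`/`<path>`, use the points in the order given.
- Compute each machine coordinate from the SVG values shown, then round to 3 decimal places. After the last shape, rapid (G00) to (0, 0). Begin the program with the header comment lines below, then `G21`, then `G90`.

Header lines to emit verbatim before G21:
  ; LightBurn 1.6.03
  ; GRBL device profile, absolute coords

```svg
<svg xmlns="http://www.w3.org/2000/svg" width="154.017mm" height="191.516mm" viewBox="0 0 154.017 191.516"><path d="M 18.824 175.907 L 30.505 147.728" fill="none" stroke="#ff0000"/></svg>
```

viewBox `0 0 154.017 191.516` with mm width/height → 1 unit = 1 mm. Flip: y_m = 191.516 − y_svg.

**Shape 1** — `<path>` line segment, stroke `#ff0000` → engrave (S284, F2666). Machine vertices: (18.824,15.609) → (30.505,43.788). Open path.

; LightBurn 1.6.03
; GRBL device profile, absolute coords
G21
G90
G00 X18.824 Y15.609
M3 S284
G01 X30.505 Y43.788 F2666
M5
G00 X0.000 Y0.000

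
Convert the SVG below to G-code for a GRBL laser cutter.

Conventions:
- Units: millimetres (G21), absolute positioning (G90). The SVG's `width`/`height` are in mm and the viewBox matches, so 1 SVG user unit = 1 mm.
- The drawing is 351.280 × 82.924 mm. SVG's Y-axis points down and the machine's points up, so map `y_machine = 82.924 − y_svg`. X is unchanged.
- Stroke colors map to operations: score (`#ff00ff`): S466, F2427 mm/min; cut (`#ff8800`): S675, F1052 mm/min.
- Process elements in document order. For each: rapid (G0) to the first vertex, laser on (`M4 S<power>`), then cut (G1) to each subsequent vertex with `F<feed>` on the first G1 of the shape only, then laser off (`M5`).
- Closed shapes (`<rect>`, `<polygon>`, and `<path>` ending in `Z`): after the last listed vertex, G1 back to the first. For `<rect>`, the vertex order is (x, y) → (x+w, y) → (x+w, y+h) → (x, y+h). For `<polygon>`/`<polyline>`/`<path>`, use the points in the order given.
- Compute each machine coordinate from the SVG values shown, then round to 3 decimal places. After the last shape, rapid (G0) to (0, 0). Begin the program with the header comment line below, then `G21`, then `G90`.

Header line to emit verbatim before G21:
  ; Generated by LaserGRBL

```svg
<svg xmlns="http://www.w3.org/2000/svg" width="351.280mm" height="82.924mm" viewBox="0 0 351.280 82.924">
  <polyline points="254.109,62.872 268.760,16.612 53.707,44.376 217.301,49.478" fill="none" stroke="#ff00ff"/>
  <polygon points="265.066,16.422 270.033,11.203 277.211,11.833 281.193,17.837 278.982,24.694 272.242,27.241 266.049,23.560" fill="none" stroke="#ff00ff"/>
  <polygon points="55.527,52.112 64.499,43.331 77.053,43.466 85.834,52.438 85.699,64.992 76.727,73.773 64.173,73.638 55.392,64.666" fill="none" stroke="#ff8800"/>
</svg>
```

1 u = 1 mm; y_m = 82.924 − y.

[1] `<polyline>` open polyline, #ff00ff→score S466 F2427: (254.109,20.052) → (268.760,66.312) → (53.707,38.548) → (217.301,33.446)

[2] `<polygon>` regular polygon, #ff00ff→score S466 F2427: (265.066,66.502) → (270.033,71.721) → (277.211,71.091) → (281.193,65.087) → (278.982,58.230) → (272.242,55.683) → (266.049,59.364) → (265.066,66.502) (closed)

[3] `<polygon>` regular polygon, #ff8800→cut S675 F1052: (55.527,30.812) → (64.499,39.593) → (77.053,39.458) → (85.834,30.486) → (85.699,17.932) → (76.727,9.151) → (64.173,9.286) → (55.392,18.258) → (55.527,30.812) (closed)

; Generated by LaserGRBL
G21
G90
G0 X254.109 Y20.052
M4 S466
G1 X268.760 Y66.312 F2427
G1 X53.707 Y38.548
G1 X217.301 Y33.446
M5
G0 X265.066 Y66.502
M4 S466
G1 X270.033 Y71.721 F2427
G1 X277.211 Y71.091
G1 X281.193 Y65.087
G1 X278.982 Y58.230
G1 X272.242 Y55.683
G1 X266.049 Y59.364
G1 X265.066 Y66.502
M5
G0 X55.527 Y30.812
M4 S675
G1 X64.499 Y39.593 F1052
G1 X77.053 Y39.458
G1 X85.834 Y30.486
G1 X85.699 Y17.932
G1 X76.727 Y9.151
G1 X64.173 Y9.286
G1 X55.392 Y18.258
G1 X55.527 Y30.812
M5
G0 X0.000 Y0.000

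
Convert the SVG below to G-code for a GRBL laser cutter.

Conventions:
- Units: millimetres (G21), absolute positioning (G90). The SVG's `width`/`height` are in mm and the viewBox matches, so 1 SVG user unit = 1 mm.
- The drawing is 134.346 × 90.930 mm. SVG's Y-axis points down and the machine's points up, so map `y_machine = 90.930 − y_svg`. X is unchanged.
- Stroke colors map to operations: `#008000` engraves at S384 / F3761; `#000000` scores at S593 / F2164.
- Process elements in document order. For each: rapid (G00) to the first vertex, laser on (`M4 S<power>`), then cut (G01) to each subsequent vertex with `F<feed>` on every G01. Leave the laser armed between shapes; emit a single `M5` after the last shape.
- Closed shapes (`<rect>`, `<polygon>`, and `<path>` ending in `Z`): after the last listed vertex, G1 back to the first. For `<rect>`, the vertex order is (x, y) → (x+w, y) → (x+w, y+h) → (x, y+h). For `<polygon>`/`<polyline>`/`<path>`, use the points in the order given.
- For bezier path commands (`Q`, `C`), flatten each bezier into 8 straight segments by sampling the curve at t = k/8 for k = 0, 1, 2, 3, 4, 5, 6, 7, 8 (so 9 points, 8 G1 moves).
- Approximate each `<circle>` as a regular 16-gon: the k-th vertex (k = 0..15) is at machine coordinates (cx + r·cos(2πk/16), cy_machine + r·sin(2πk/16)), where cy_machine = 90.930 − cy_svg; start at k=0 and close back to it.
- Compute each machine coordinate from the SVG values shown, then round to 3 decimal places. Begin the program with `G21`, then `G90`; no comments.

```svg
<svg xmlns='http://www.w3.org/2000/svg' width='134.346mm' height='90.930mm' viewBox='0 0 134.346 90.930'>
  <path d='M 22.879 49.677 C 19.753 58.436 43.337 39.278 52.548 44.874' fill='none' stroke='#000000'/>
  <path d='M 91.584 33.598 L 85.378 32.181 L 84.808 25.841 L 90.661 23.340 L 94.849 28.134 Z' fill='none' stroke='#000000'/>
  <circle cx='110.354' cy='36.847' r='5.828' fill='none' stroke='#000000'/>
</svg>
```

G21
G90
G00 X22.879 Y41.253
M4 S593
G01 X22.879 Y39.174 F2164
G01 X24.901 Y39.095 F2164
G01 X28.464 Y40.399 F2164
G01 X33.087 Y42.468 F2164
G01 X38.289 Y44.686 F2164
G01 X43.587 Y46.435 F2164
G01 X48.500 Y47.097 F2164
G01 X52.548 Y46.056 F2164
G00 X91.584 Y57.332
M4 S593
G01 X85.378 Y58.749 F2164
G01 X84.808 Y65.089 F2164
G01 X90.661 Y67.590 F2164
G01 X94.849 Y62.796 F2164
G01 X91.584 Y57.332 F2164
G00 X116.182 Y54.083
M4 S593
G01 X115.738 Y56.313 F2164
G01 X114.475 Y58.204 F2164
G01 X112.584 Y59.467 F2164
G01 X110.354 Y59.911 F2164
G01 X108.124 Y59.467 F2164
G01 X106.233 Y58.204 F2164
G01 X104.970 Y56.313 F2164
G01 X104.526 Y54.083 F2164
G01 X104.970 Y51.853 F2164
G01 X106.233 Y49.962 F2164
G01 X108.124 Y48.699 F2164
G01 X110.354 Y48.255 F2164
G01 X112.584 Y48.699 F2164
G01 X114.475 Y49.962 F2164
G01 X115.738 Y51.853 F2164
G01 X116.182 Y54.083 F2164
M5

1 u = 1 mm; y_m = 90.930 − y.

[1] `<path>` cubic bezier, #000000→score S593 F2164: (22.879,41.253) → (22.879,39.174) → (24.901,39.095) → (28.464,40.399) → (33.087,42.468) → (38.289,44.686) → (43.587,46.435) → (48.500,47.097) → (52.548,46.056)

[2] `<path>` regular polygon, #000000→score S593 F2164: (91.584,57.332) → (85.378,58.749) → (84.808,65.089) → (90.661,67.590) → (94.849,62.796) → (91.584,57.332) (closed)

[3] `<circle>` circle, #000000→score S593 F2164: (116.182,54.083) → (115.738,56.313) → (114.475,58.204) → (112.584,59.467) → (110.354,59.911) → (108.124,59.467) → (106.233,58.204) → (104.970,56.313) → (104.526,54.083) → (104.970,51.853) → (106.233,49.962) → (108.124,48.699) → (110.354,48.255) → (112.584,48.699) → (114.475,49.962) → (115.738,51.853) → (116.182,54.083) (closed)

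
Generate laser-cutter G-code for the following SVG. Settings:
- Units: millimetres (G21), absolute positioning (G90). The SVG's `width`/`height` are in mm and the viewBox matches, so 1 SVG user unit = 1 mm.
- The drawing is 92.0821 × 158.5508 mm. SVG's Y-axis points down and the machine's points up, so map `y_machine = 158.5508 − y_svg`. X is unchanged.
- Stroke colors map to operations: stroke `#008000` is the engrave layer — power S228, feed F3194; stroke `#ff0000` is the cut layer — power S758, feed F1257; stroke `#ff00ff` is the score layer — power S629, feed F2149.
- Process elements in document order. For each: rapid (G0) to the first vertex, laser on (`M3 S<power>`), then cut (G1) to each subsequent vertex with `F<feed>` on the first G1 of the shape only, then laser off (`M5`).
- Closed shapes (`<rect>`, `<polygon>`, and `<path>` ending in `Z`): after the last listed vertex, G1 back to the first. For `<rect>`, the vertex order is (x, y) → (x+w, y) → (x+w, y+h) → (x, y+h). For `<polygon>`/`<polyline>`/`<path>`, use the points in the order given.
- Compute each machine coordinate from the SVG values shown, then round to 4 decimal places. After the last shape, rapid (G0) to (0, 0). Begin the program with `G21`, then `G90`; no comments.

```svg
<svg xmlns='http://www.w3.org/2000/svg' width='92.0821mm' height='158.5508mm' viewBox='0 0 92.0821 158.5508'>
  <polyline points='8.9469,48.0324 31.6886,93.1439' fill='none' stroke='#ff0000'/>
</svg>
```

viewBox `0 0 92.0821 158.5508` with mm width/height → 1 unit = 1 mm. Flip: y_m = 158.5508 − y_svg.

**Shape 1** — `<polyline>` line segment, stroke `#ff0000` → cut (S758, F1257). Machine vertices: (8.9469,110.5184) → (31.6886,65.4069). Open path.

G21
G90
G0 X8.9469 Y110.5184
M3 S758
G1 X31.6886 Y65.4069 F1257
M5
G0 X0.0000 Y0.0000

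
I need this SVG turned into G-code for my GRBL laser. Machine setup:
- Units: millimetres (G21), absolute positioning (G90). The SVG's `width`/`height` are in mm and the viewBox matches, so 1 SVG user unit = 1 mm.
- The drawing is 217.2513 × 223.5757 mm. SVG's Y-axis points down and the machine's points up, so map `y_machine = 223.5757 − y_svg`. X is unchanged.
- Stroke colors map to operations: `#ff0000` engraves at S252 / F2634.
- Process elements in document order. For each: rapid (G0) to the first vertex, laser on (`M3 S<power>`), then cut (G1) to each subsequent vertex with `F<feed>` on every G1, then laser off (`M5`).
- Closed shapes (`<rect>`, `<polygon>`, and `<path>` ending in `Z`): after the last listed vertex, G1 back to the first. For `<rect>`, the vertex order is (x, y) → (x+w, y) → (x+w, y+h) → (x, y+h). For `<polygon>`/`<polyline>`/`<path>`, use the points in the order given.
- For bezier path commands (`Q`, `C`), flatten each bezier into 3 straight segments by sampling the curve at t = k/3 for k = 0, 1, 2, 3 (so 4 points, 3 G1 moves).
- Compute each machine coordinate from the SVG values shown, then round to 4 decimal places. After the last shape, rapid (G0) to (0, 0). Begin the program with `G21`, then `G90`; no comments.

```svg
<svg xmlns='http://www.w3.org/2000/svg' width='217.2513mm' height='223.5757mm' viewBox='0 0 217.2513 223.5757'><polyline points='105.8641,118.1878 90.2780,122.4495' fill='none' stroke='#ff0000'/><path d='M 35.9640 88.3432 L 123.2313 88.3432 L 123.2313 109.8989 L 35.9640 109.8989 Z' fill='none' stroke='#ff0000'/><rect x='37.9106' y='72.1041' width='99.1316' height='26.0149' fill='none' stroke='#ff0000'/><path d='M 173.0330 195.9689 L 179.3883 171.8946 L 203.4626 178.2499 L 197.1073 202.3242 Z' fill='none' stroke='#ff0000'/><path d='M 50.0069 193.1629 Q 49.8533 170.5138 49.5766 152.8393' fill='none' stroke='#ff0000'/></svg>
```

1 u = 1 mm; y_m = 223.5757 − y.

[1] `<polyline>` line segment, #ff0000→engrave S252 F2634: (105.8641,105.3879) → (90.2780,101.1262)

[2] `<path>` rectangle, #ff0000→engrave S252 F2634: (35.9640,135.2325) → (123.2313,135.2325) → (123.2313,113.6768) → (35.9640,113.6768) → (35.9640,135.2325) (closed)

[3] `<rect>` rectangle, #ff0000→engrave S252 F2634: (37.9106,151.4716) → (137.0422,151.4716) → (137.0422,125.4567) → (37.9106,125.4567) → (37.9106,151.4716) (closed)

[4] `<path>` regular polygon, #ff0000→engrave S252 F2634: (173.0330,27.6068) → (179.3883,51.6811) → (203.4626,45.3258) → (197.1073,21.2515) → (173.0330,27.6068) (closed)

[5] `<path>` quadratic bezier, #ff0000→engrave S252 F2634: (50.0069,30.4128) → (49.8908,44.9595) → (49.7474,58.4007) → (49.5766,70.7364)

G21
G90
G0 X105.8641 Y105.3879
M3 S252
G1 X90.2780 Y101.1262 F2634
M5
G0 X35.9640 Y135.2325
M3 S252
G1 X123.2313 Y135.2325 F2634
G1 X123.2313 Y113.6768 F2634
G1 X35.9640 Y113.6768 F2634
G1 X35.9640 Y135.2325 F2634
M5
G0 X37.9106 Y151.4716
M3 S252
G1 X137.0422 Y151.4716 F2634
G1 X137.0422 Y125.4567 F2634
G1 X37.9106 Y125.4567 F2634
G1 X37.9106 Y151.4716 F2634
M5
G0 X173.0330 Y27.6068
M3 S252
G1 X179.3883 Y51.6811 F2634
G1 X203.4626 Y45.3258 F2634
G1 X197.1073 Y21.2515 F2634
G1 X173.0330 Y27.6068 F2634
M5
G0 X50.0069 Y30.4128
M3 S252
G1 X49.8908 Y44.9595 F2634
G1 X49.7474 Y58.4007 F2634
G1 X49.5766 Y70.7364 F2634
M5
G0 X0.0000 Y0.0000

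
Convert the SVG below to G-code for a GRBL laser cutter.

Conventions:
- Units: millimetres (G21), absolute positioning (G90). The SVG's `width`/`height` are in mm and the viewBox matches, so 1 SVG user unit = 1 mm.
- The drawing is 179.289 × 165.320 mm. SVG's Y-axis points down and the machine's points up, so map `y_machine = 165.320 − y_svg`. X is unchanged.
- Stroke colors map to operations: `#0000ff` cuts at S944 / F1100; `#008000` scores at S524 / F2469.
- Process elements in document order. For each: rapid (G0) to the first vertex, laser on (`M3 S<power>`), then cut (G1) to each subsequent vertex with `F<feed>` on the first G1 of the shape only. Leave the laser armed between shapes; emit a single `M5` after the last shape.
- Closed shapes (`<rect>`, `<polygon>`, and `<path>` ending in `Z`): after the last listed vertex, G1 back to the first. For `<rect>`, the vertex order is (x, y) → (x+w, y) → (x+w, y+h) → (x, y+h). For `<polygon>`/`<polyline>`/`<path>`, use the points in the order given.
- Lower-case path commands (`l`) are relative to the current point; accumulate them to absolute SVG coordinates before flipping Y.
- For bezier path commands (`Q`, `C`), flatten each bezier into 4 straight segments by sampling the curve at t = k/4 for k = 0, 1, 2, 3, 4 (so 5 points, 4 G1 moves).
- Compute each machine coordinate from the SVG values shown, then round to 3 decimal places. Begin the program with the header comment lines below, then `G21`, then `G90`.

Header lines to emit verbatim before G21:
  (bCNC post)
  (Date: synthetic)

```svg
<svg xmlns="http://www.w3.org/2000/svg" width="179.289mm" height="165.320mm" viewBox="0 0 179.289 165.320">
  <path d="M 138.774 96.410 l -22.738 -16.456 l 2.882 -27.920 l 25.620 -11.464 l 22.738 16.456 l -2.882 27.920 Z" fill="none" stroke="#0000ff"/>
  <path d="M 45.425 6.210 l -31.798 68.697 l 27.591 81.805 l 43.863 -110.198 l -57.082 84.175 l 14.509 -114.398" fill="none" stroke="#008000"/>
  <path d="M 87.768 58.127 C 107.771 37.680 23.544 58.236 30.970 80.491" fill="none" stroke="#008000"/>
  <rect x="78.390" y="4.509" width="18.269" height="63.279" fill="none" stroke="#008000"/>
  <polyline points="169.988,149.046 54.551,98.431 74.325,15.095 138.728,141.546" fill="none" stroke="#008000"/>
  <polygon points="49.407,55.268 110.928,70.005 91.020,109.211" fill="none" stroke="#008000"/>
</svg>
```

viewBox `0 0 179.289 165.320` with mm width/height → 1 unit = 1 mm. Flip: y_m = 165.320 − y_svg.

**Shape 1** — `<path>` regular polygon, stroke `#0000ff` → cut (S944, F1100). Machine vertices: (138.774,68.910) → (116.036,85.366) → (118.918,113.286) → (144.538,124.750) → (167.276,108.294) → (164.394,80.374) → (138.774,68.910). Closed: final G1 returns to the first vertex.

**Shape 2** — `<path>` open polyline, stroke `#008000` → score (S524, F2469). Machine vertices: (45.425,159.110) → (13.627,90.413) → (41.218,8.608) → (85.081,118.806) → (27.999,34.631) → (42.508,149.029). Open path.

**Shape 3** — `<path>` cubic bezier, stroke `#008000` → score (S524, F2469). Control points (SVG): P0=(87.768,58.127), P1=(107.771,37.680), P2=(23.544,58.236), P3=(30.970,80.491); sampled at t=k/4. Machine vertices: (87.768,107.193) → (86.288,115.454) → (64.085,112.024) → (39.525,100.588) → (30.970,84.829). Open path.

**Shape 4** — `<rect>` rectangle, stroke `#008000` → score (S524, F2469). Machine vertices: (78.390,160.811) → (96.659,160.811) → (96.659,97.532) → (78.390,97.532) → (78.390,160.811). Closed: final G1 returns to the first vertex.

**Shape 5** — `<polyline>` open polyline, stroke `#008000` → score (S524, F2469). Machine vertices: (169.988,16.274) → (54.551,66.889) → (74.325,150.225) → (138.728,23.774). Open path.

**Shape 6** — `<polygon>` closed polygon, stroke `#008000` → score (S524, F2469). Machine vertices: (49.407,110.052) → (110.928,95.315) → (91.020,56.109) → (49.407,110.052). Closed: final G1 returns to the first vertex.

(bCNC post)
(Date: synthetic)
G21
G90
G0 X138.774 Y68.910
M3 S944
G1 X116.036 Y85.366 F1100
G1 X118.918 Y113.286
G1 X144.538 Y124.750
G1 X167.276 Y108.294
G1 X164.394 Y80.374
G1 X138.774 Y68.910
G0 X45.425 Y159.110
M3 S524
G1 X13.627 Y90.413 F2469
G1 X41.218 Y8.608
G1 X85.081 Y118.806
G1 X27.999 Y34.631
G1 X42.508 Y149.029
G0 X87.768 Y107.193
M3 S524
G1 X86.288 Y115.454 F2469
G1 X64.085 Y112.024
G1 X39.525 Y100.588
G1 X30.970 Y84.829
G0 X78.390 Y160.811
M3 S524
G1 X96.659 Y160.811 F2469
G1 X96.659 Y97.532
G1 X78.390 Y97.532
G1 X78.390 Y160.811
G0 X169.988 Y16.274
M3 S524
G1 X54.551 Y66.889 F2469
G1 X74.325 Y150.225
G1 X138.728 Y23.774
G0 X49.407 Y110.052
M3 S524
G1 X110.928 Y95.315 F2469
G1 X91.020 Y56.109
G1 X49.407 Y110.052
M5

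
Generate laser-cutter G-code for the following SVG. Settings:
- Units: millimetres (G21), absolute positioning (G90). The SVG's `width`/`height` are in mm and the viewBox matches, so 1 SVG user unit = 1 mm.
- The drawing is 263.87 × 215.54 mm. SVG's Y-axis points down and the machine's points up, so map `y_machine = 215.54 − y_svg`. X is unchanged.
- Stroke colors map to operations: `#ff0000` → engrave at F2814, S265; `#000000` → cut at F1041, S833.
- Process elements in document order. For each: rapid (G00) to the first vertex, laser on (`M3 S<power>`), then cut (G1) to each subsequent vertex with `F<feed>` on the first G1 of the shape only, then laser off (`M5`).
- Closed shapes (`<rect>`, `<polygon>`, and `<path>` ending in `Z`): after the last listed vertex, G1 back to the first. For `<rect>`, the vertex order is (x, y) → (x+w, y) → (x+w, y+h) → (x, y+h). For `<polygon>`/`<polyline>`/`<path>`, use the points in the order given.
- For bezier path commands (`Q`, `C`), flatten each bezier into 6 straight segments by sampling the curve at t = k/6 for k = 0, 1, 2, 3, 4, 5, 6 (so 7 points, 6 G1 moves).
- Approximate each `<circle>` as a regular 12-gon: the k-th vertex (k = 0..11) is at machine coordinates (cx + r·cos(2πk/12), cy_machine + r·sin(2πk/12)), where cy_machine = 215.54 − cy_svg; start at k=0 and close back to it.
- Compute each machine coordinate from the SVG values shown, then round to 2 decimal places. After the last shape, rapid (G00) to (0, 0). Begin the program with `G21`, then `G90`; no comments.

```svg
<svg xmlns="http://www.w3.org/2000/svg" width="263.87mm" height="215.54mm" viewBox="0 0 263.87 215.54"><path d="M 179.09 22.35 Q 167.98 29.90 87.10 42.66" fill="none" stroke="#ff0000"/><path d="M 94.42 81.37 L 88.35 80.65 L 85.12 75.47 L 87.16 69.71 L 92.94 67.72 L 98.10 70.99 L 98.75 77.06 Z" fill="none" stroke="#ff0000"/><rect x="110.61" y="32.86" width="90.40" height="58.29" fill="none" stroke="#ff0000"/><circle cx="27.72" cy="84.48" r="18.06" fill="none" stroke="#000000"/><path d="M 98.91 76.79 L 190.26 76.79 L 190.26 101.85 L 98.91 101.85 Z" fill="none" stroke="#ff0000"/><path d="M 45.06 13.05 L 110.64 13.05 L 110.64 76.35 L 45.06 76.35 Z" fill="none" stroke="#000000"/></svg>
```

1 u = 1 mm; y_m = 215.54 − y.

[1] `<path>` quadratic bezier, #ff0000→engrave S265 F2814: (179.09,193.19) → (173.45,190.53) → (163.93,187.58) → (150.54,184.34) → (133.27,180.81) → (112.12,176.99) → (87.10,172.88)

[2] `<path>` regular polygon, #ff0000→engrave S265 F2814: (94.42,134.17) → (88.35,134.89) → (85.12,140.07) → (87.16,145.83) → (92.94,147.82) → (98.10,144.55) → (98.75,138.48) → (94.42,134.17) (closed)

[3] `<rect>` rectangle, #ff0000→engrave S265 F2814: (110.61,182.68) → (201.01,182.68) → (201.01,124.39) → (110.61,124.39) → (110.61,182.68) (closed)

[4] `<circle>` circle, #000000→cut S833 F1041: (45.78,131.06) → (43.36,140.09) → (36.75,146.70) → (27.72,149.12) → (18.69,146.70) → (12.08,140.09) → (9.66,131.06) → (12.08,122.03) → (18.69,115.42) → (27.72,113.00) → (36.75,115.42) → (43.36,122.03) → (45.78,131.06) (closed)

[5] `<path>` rectangle, #ff0000→engrave S265 F2814: (98.91,138.75) → (190.26,138.75) → (190.26,113.69) → (98.91,113.69) → (98.91,138.75) (closed)

[6] `<path>` rectangle, #000000→cut S833 F1041: (45.06,202.49) → (110.64,202.49) → (110.64,139.19) → (45.06,139.19) → (45.06,202.49) (closed)

G21
G90
G00 X179.09 Y193.19
M3 S265
G1 X173.45 Y190.53 F2814
G1 X163.93 Y187.58
G1 X150.54 Y184.34
G1 X133.27 Y180.81
G1 X112.12 Y176.99
G1 X87.10 Y172.88
M5
G00 X94.42 Y134.17
M3 S265
G1 X88.35 Y134.89 F2814
G1 X85.12 Y140.07
G1 X87.16 Y145.83
G1 X92.94 Y147.82
G1 X98.10 Y144.55
G1 X98.75 Y138.48
G1 X94.42 Y134.17
M5
G00 X110.61 Y182.68
M3 S265
G1 X201.01 Y182.68 F2814
G1 X201.01 Y124.39
G1 X110.61 Y124.39
G1 X110.61 Y182.68
M5
G00 X45.78 Y131.06
M3 S833
G1 X43.36 Y140.09 F1041
G1 X36.75 Y146.70
G1 X27.72 Y149.12
G1 X18.69 Y146.70
G1 X12.08 Y140.09
G1 X9.66 Y131.06
G1 X12.08 Y122.03
G1 X18.69 Y115.42
G1 X27.72 Y113.00
G1 X36.75 Y115.42
G1 X43.36 Y122.03
G1 X45.78 Y131.06
M5
G00 X98.91 Y138.75
M3 S265
G1 X190.26 Y138.75 F2814
G1 X190.26 Y113.69
G1 X98.91 Y113.69
G1 X98.91 Y138.75
M5
G00 X45.06 Y202.49
M3 S833
G1 X110.64 Y202.49 F1041
G1 X110.64 Y139.19
G1 X45.06 Y139.19
G1 X45.06 Y202.49
M5
G00 X0.00 Y0.00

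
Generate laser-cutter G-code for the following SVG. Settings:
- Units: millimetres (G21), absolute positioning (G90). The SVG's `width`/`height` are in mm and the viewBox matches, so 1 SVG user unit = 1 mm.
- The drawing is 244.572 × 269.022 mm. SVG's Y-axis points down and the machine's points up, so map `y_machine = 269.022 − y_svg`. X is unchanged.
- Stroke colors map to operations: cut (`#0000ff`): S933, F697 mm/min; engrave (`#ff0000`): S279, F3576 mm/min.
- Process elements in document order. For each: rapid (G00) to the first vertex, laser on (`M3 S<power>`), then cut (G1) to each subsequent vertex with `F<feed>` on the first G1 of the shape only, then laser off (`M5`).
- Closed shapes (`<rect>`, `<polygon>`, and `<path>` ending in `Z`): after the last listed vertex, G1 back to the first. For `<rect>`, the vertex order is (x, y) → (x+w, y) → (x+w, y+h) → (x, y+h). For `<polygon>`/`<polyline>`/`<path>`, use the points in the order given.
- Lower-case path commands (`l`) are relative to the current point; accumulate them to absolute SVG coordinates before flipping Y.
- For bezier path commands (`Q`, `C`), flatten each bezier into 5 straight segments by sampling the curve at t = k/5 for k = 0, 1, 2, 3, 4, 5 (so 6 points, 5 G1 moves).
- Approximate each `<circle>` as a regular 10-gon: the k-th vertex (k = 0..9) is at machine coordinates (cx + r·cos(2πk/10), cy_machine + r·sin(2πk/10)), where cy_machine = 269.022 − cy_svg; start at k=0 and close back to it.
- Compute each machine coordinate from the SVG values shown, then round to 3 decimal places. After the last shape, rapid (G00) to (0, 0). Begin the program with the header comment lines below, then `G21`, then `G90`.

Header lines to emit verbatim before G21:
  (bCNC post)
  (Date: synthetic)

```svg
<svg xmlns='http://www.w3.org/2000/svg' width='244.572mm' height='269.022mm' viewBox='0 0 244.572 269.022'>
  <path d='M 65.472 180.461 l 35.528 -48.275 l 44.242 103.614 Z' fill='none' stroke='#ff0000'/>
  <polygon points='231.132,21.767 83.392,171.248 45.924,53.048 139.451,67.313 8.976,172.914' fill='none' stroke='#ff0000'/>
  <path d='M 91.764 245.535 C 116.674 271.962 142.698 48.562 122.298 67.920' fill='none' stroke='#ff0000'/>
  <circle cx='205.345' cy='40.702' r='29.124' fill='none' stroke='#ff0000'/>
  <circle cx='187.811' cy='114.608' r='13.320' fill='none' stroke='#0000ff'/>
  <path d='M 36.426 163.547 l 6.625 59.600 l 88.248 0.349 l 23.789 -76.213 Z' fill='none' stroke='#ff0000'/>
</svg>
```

(bCNC post)
(Date: synthetic)
G21
G90
G00 X65.472 Y88.561
M3 S279
G1 X101.000 Y136.836 F3576
G1 X145.242 Y33.222
G1 X65.472 Y88.561
M5
G00 X231.132 Y247.255
M3 S279
G1 X83.392 Y97.774 F3576
G1 X45.924 Y215.974
G1 X139.451 Y201.709
G1 X8.976 Y96.108
G1 X231.132 Y247.255
M5
G00 X91.764 Y23.487
M3 S279
G1 X106.463 Y33.669 F3576
G1 X119.148 Y80.166
G1 X127.537 Y139.333
G1 X129.347 Y187.527
G1 X122.298 Y201.102
M5
G00 X234.469 Y228.320
M3 S279
G1 X228.907 Y245.439 F3576
G1 X214.345 Y256.019
G1 X196.345 Y256.019
G1 X181.783 Y245.439
G1 X176.221 Y228.320
G1 X181.783 Y211.201
G1 X196.345 Y200.621
G1 X214.345 Y200.621
G1 X228.907 Y211.201
G1 X234.469 Y228.320
M5
G00 X201.131 Y154.414
M3 S933
G1 X198.587 Y162.243 F697
G1 X191.927 Y167.082
G1 X183.695 Y167.082
G1 X177.035 Y162.243
G1 X174.491 Y154.414
G1 X177.035 Y146.585
G1 X183.695 Y141.746
G1 X191.927 Y141.746
G1 X198.587 Y146.585
G1 X201.131 Y154.414
M5
G00 X36.426 Y105.475
M3 S279
G1 X43.051 Y45.875 F3576
G1 X131.299 Y45.526
G1 X155.088 Y121.739
G1 X36.426 Y105.475
M5
G00 X0.000 Y0.000

viewBox `0 0 244.572 269.022` with mm width/height → 1 unit = 1 mm. Flip: y_m = 269.022 − y_svg.

**Shape 1** — `<path>` closed polygon, stroke `#ff0000` → engrave (S279, F3576). Machine vertices: (65.472,88.561) → (101.000,136.836) → (145.242,33.222) → (65.472,88.561). Closed: final G1 returns to the first vertex.

**Shape 2** — `<polygon>` closed polygon, stroke `#ff0000` → engrave (S279, F3576). Machine vertices: (231.132,247.255) → (83.392,97.774) → (45.924,215.974) → (139.451,201.709) → (8.976,96.108) → (231.132,247.255). Closed: final G1 returns to the first vertex.

**Shape 3** — `<path>` cubic bezier, stroke `#ff0000` → engrave (S279, F3576). Control points (SVG): P0=(91.764,245.535), P1=(116.674,271.962), P2=(142.698,48.562), P3=(122.298,67.920); sampled at t=k/5. Machine vertices: (91.764,23.487) → (106.463,33.669) → (119.148,80.166) → (127.537,139.333) → (129.347,187.527) → (122.298,201.102). Open path.

**Shape 4** — `<circle>` circle, stroke `#ff0000` → engrave (S279, F3576). Machine vertices: (234.469,228.320) → (228.907,245.439) → (214.345,256.019) → (196.345,256.019) → (181.783,245.439) → (176.221,228.320) → (181.783,211.201) → (196.345,200.621) → (214.345,200.621) → (228.907,211.201) → (234.469,228.320). Closed: final G1 returns to the first vertex.

**Shape 5** — `<circle>` circle, stroke `#0000ff` → cut (S933, F697). Machine vertices: (201.131,154.414) → (198.587,162.243) → (191.927,167.082) → (183.695,167.082) → (177.035,162.243) → (174.491,154.414) → (177.035,146.585) → (183.695,141.746) → (191.927,141.746) → (198.587,146.585) → (201.131,154.414). Closed: final G1 returns to the first vertex.

**Shape 6** — `<path>` closed polygon, stroke `#ff0000` → engrave (S279, F3576). Machine vertices: (36.426,105.475) → (43.051,45.875) → (131.299,45.526) → (155.088,121.739) → (36.426,105.475). Closed: final G1 returns to the first vertex.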